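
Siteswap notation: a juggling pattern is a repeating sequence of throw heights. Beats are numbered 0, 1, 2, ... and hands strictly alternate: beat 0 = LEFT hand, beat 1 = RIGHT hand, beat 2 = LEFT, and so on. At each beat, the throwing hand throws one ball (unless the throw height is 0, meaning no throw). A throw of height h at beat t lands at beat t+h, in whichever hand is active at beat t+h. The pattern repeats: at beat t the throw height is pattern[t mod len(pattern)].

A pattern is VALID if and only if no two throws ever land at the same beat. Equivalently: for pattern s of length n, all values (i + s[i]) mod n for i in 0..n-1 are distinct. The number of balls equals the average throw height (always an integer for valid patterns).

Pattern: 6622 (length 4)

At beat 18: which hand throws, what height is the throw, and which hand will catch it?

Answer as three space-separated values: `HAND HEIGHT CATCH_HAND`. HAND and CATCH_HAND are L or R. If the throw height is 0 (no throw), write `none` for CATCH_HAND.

Answer: L 2 L

Derivation:
Beat 18: 18 mod 2 = 0, so hand = L
Throw height = pattern[18 mod 4] = pattern[2] = 2
Lands at beat 18+2=20, 20 mod 2 = 0, so catch hand = L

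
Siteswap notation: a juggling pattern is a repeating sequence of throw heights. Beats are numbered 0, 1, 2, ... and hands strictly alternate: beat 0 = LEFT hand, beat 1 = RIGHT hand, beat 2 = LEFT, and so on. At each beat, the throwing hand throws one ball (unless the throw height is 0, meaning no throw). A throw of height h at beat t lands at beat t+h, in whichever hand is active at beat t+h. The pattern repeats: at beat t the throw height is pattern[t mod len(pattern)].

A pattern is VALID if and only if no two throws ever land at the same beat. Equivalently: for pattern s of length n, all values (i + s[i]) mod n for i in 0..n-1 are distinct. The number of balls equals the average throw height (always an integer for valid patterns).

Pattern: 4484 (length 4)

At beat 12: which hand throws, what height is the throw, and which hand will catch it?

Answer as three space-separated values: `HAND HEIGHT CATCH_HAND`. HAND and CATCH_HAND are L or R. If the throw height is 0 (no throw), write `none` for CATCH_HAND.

Answer: L 4 L

Derivation:
Beat 12: 12 mod 2 = 0, so hand = L
Throw height = pattern[12 mod 4] = pattern[0] = 4
Lands at beat 12+4=16, 16 mod 2 = 0, so catch hand = L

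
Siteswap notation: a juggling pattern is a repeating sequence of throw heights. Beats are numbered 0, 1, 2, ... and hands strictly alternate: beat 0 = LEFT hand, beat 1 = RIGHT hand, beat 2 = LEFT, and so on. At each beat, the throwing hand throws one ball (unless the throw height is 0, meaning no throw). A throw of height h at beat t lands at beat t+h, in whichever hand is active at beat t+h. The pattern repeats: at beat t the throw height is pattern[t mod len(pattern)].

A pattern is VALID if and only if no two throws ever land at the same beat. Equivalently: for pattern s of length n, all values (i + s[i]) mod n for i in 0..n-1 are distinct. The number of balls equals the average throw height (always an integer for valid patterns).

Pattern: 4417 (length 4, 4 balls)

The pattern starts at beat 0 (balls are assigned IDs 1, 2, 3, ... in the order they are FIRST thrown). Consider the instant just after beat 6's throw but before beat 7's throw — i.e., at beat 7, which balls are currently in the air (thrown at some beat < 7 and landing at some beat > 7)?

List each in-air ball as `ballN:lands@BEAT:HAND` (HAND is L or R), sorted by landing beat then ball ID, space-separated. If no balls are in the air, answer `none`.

Answer: ball1:lands@8:L ball2:lands@9:R ball3:lands@10:L

Derivation:
Beat 0 (L): throw ball1 h=4 -> lands@4:L; in-air after throw: [b1@4:L]
Beat 1 (R): throw ball2 h=4 -> lands@5:R; in-air after throw: [b1@4:L b2@5:R]
Beat 2 (L): throw ball3 h=1 -> lands@3:R; in-air after throw: [b3@3:R b1@4:L b2@5:R]
Beat 3 (R): throw ball3 h=7 -> lands@10:L; in-air after throw: [b1@4:L b2@5:R b3@10:L]
Beat 4 (L): throw ball1 h=4 -> lands@8:L; in-air after throw: [b2@5:R b1@8:L b3@10:L]
Beat 5 (R): throw ball2 h=4 -> lands@9:R; in-air after throw: [b1@8:L b2@9:R b3@10:L]
Beat 6 (L): throw ball4 h=1 -> lands@7:R; in-air after throw: [b4@7:R b1@8:L b2@9:R b3@10:L]
Beat 7 (R): throw ball4 h=7 -> lands@14:L; in-air after throw: [b1@8:L b2@9:R b3@10:L b4@14:L]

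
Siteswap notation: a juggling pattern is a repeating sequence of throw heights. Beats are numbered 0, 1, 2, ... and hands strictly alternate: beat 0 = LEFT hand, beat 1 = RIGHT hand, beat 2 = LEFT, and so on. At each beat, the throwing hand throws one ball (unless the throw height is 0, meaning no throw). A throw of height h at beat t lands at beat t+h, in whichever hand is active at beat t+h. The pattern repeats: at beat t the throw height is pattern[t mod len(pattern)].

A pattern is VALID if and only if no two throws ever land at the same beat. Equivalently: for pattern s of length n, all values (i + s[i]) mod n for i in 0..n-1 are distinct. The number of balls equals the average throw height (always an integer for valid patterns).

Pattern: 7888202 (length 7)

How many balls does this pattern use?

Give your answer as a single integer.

Pattern = [7, 8, 8, 8, 2, 0, 2], length n = 7
  position 0: throw height = 7, running sum = 7
  position 1: throw height = 8, running sum = 15
  position 2: throw height = 8, running sum = 23
  position 3: throw height = 8, running sum = 31
  position 4: throw height = 2, running sum = 33
  position 5: throw height = 0, running sum = 33
  position 6: throw height = 2, running sum = 35
Total sum = 35; balls = sum / n = 35 / 7 = 5

Answer: 5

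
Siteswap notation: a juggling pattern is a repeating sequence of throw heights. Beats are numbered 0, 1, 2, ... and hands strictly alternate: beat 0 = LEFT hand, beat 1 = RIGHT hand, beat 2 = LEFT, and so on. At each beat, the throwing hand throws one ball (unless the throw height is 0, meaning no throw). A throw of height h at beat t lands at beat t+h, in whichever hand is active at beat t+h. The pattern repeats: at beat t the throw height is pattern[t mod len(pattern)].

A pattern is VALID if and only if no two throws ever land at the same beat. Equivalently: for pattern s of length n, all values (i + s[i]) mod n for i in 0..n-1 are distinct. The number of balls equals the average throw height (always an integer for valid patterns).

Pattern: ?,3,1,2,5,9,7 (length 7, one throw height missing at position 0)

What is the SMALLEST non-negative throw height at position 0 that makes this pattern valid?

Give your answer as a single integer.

i=0: s[i]=? (unknown)
i=1: (1 + 3) mod 7 = 4
i=2: (2 + 1) mod 7 = 3
i=3: (3 + 2) mod 7 = 5
i=4: (4 + 5) mod 7 = 2
i=5: (5 + 9) mod 7 = 0
i=6: (6 + 7) mod 7 = 6
Known residues: [0, 2, 3, 4, 5, 6]; need a permutation of 0..6, so missing residue r = 1
Need (0 + s) mod 7 = 1; smallest s = (1 - 0) mod 7 = 1

Answer: 1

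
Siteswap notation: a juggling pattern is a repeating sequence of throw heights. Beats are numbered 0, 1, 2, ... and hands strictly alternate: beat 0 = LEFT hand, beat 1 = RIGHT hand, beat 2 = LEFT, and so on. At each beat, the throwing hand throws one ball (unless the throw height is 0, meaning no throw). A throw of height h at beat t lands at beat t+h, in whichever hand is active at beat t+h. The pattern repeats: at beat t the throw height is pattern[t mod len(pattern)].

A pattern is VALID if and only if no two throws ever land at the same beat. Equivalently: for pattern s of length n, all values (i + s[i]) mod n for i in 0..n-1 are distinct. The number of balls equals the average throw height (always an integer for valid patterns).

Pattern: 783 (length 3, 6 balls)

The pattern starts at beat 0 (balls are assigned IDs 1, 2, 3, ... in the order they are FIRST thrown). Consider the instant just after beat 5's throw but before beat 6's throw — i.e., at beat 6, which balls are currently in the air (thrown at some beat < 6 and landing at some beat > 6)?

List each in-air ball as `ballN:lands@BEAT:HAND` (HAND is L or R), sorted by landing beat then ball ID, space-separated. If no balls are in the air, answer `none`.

Answer: ball1:lands@7:R ball3:lands@8:L ball2:lands@9:R ball4:lands@10:L ball5:lands@12:L

Derivation:
Beat 0 (L): throw ball1 h=7 -> lands@7:R; in-air after throw: [b1@7:R]
Beat 1 (R): throw ball2 h=8 -> lands@9:R; in-air after throw: [b1@7:R b2@9:R]
Beat 2 (L): throw ball3 h=3 -> lands@5:R; in-air after throw: [b3@5:R b1@7:R b2@9:R]
Beat 3 (R): throw ball4 h=7 -> lands@10:L; in-air after throw: [b3@5:R b1@7:R b2@9:R b4@10:L]
Beat 4 (L): throw ball5 h=8 -> lands@12:L; in-air after throw: [b3@5:R b1@7:R b2@9:R b4@10:L b5@12:L]
Beat 5 (R): throw ball3 h=3 -> lands@8:L; in-air after throw: [b1@7:R b3@8:L b2@9:R b4@10:L b5@12:L]
Beat 6 (L): throw ball6 h=7 -> lands@13:R; in-air after throw: [b1@7:R b3@8:L b2@9:R b4@10:L b5@12:L b6@13:R]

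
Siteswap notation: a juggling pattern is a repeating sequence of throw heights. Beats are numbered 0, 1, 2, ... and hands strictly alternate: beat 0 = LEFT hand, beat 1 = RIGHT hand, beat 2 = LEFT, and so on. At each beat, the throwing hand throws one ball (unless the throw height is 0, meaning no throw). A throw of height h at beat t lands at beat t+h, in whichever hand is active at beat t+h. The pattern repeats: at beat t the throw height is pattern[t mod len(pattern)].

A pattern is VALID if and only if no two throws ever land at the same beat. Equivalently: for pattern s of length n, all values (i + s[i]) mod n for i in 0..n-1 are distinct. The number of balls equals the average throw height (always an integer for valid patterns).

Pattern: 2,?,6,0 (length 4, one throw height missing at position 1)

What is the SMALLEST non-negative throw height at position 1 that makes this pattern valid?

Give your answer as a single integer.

Answer: 0

Derivation:
i=0: (0 + 2) mod 4 = 2
i=1: s[i]=? (unknown)
i=2: (2 + 6) mod 4 = 0
i=3: (3 + 0) mod 4 = 3
Known residues: [0, 2, 3]; need a permutation of 0..3, so missing residue r = 1
Need (1 + s) mod 4 = 1; smallest s = (1 - 1) mod 4 = 0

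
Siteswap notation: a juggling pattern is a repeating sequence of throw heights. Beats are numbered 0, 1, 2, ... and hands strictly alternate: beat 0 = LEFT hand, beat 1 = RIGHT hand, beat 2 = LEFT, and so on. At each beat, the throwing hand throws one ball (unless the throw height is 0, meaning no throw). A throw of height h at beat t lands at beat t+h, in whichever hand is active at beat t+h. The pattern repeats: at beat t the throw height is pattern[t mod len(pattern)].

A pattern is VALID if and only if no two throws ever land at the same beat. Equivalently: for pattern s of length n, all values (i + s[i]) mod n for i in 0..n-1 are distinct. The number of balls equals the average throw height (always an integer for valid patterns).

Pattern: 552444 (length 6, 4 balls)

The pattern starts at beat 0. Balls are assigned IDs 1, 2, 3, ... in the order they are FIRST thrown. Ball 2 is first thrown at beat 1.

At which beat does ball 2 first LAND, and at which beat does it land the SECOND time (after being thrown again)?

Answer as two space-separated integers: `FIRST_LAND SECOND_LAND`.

Beat 0 (L): throw ball1 h=5 -> lands@5:R; in-air after throw: [b1@5:R]
Beat 1 (R): throw ball2 h=5 -> lands@6:L; in-air after throw: [b1@5:R b2@6:L]
Beat 2 (L): throw ball3 h=2 -> lands@4:L; in-air after throw: [b3@4:L b1@5:R b2@6:L]
Beat 3 (R): throw ball4 h=4 -> lands@7:R; in-air after throw: [b3@4:L b1@5:R b2@6:L b4@7:R]
Beat 4 (L): throw ball3 h=4 -> lands@8:L; in-air after throw: [b1@5:R b2@6:L b4@7:R b3@8:L]
Beat 5 (R): throw ball1 h=4 -> lands@9:R; in-air after throw: [b2@6:L b4@7:R b3@8:L b1@9:R]
Beat 6 (L): throw ball2 h=5 -> lands@11:R; in-air after throw: [b4@7:R b3@8:L b1@9:R b2@11:R]
Beat 7 (R): throw ball4 h=5 -> lands@12:L; in-air after throw: [b3@8:L b1@9:R b2@11:R b4@12:L]
Beat 8 (L): throw ball3 h=2 -> lands@10:L; in-air after throw: [b1@9:R b3@10:L b2@11:R b4@12:L]
Beat 9 (R): throw ball1 h=4 -> lands@13:R; in-air after throw: [b3@10:L b2@11:R b4@12:L b1@13:R]
Beat 10 (L): throw ball3 h=4 -> lands@14:L; in-air after throw: [b2@11:R b4@12:L b1@13:R b3@14:L]
Beat 11 (R): throw ball2 h=4 -> lands@15:R; in-air after throw: [b4@12:L b1@13:R b3@14:L b2@15:R]
Ball 2: thrown@1 h=5 -> first land @6; rethrown@6 h=5 -> second land @11

Answer: 6 11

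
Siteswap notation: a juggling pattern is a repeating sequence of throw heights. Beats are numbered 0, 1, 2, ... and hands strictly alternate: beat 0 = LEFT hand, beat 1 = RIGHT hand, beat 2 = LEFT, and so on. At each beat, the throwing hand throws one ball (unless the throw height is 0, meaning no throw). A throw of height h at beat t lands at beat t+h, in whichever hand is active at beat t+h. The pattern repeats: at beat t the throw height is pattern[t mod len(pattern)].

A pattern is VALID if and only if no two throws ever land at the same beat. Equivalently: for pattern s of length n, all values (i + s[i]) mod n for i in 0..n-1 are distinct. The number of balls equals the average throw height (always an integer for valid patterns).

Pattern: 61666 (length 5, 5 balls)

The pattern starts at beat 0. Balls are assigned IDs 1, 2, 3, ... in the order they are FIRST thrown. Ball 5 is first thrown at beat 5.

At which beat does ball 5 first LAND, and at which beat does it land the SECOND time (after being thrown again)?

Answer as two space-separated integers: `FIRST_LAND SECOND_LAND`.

Beat 0 (L): throw ball1 h=6 -> lands@6:L; in-air after throw: [b1@6:L]
Beat 1 (R): throw ball2 h=1 -> lands@2:L; in-air after throw: [b2@2:L b1@6:L]
Beat 2 (L): throw ball2 h=6 -> lands@8:L; in-air after throw: [b1@6:L b2@8:L]
Beat 3 (R): throw ball3 h=6 -> lands@9:R; in-air after throw: [b1@6:L b2@8:L b3@9:R]
Beat 4 (L): throw ball4 h=6 -> lands@10:L; in-air after throw: [b1@6:L b2@8:L b3@9:R b4@10:L]
Beat 5 (R): throw ball5 h=6 -> lands@11:R; in-air after throw: [b1@6:L b2@8:L b3@9:R b4@10:L b5@11:R]
Beat 6 (L): throw ball1 h=1 -> lands@7:R; in-air after throw: [b1@7:R b2@8:L b3@9:R b4@10:L b5@11:R]
Beat 7 (R): throw ball1 h=6 -> lands@13:R; in-air after throw: [b2@8:L b3@9:R b4@10:L b5@11:R b1@13:R]
Beat 8 (L): throw ball2 h=6 -> lands@14:L; in-air after throw: [b3@9:R b4@10:L b5@11:R b1@13:R b2@14:L]
Beat 9 (R): throw ball3 h=6 -> lands@15:R; in-air after throw: [b4@10:L b5@11:R b1@13:R b2@14:L b3@15:R]
Beat 10 (L): throw ball4 h=6 -> lands@16:L; in-air after throw: [b5@11:R b1@13:R b2@14:L b3@15:R b4@16:L]
Beat 11 (R): throw ball5 h=1 -> lands@12:L; in-air after throw: [b5@12:L b1@13:R b2@14:L b3@15:R b4@16:L]
Beat 12 (L): throw ball5 h=6 -> lands@18:L; in-air after throw: [b1@13:R b2@14:L b3@15:R b4@16:L b5@18:L]
Ball 5: thrown@5 h=6 -> first land @11; rethrown@11 h=1 -> second land @12

Answer: 11 12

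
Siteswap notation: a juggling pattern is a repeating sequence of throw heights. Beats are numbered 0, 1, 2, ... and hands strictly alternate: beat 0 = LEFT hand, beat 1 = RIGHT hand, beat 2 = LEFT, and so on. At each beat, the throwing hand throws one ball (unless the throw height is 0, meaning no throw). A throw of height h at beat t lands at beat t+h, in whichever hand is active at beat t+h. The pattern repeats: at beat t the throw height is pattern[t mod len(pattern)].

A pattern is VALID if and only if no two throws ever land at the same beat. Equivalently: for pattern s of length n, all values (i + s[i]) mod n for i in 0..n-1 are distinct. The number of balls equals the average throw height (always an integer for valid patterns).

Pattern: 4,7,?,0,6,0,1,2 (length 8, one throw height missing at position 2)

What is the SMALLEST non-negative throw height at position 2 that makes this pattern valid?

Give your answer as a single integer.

Answer: 4

Derivation:
i=0: (0 + 4) mod 8 = 4
i=1: (1 + 7) mod 8 = 0
i=2: s[i]=? (unknown)
i=3: (3 + 0) mod 8 = 3
i=4: (4 + 6) mod 8 = 2
i=5: (5 + 0) mod 8 = 5
i=6: (6 + 1) mod 8 = 7
i=7: (7 + 2) mod 8 = 1
Known residues: [0, 1, 2, 3, 4, 5, 7]; need a permutation of 0..7, so missing residue r = 6
Need (2 + s) mod 8 = 6; smallest s = (6 - 2) mod 8 = 4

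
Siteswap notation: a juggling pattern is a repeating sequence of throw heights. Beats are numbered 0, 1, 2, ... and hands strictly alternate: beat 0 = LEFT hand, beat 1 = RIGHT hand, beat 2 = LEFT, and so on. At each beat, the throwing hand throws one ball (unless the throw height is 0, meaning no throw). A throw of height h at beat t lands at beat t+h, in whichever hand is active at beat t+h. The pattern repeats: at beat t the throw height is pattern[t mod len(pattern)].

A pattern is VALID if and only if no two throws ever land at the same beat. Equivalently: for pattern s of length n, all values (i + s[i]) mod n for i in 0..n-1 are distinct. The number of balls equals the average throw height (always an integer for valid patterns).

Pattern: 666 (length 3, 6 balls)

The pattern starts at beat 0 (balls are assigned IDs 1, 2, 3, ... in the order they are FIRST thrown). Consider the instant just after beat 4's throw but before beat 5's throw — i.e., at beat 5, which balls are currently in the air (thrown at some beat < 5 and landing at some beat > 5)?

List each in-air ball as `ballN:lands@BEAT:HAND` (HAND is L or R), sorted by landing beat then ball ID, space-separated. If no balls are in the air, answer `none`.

Beat 0 (L): throw ball1 h=6 -> lands@6:L; in-air after throw: [b1@6:L]
Beat 1 (R): throw ball2 h=6 -> lands@7:R; in-air after throw: [b1@6:L b2@7:R]
Beat 2 (L): throw ball3 h=6 -> lands@8:L; in-air after throw: [b1@6:L b2@7:R b3@8:L]
Beat 3 (R): throw ball4 h=6 -> lands@9:R; in-air after throw: [b1@6:L b2@7:R b3@8:L b4@9:R]
Beat 4 (L): throw ball5 h=6 -> lands@10:L; in-air after throw: [b1@6:L b2@7:R b3@8:L b4@9:R b5@10:L]
Beat 5 (R): throw ball6 h=6 -> lands@11:R; in-air after throw: [b1@6:L b2@7:R b3@8:L b4@9:R b5@10:L b6@11:R]

Answer: ball1:lands@6:L ball2:lands@7:R ball3:lands@8:L ball4:lands@9:R ball5:lands@10:L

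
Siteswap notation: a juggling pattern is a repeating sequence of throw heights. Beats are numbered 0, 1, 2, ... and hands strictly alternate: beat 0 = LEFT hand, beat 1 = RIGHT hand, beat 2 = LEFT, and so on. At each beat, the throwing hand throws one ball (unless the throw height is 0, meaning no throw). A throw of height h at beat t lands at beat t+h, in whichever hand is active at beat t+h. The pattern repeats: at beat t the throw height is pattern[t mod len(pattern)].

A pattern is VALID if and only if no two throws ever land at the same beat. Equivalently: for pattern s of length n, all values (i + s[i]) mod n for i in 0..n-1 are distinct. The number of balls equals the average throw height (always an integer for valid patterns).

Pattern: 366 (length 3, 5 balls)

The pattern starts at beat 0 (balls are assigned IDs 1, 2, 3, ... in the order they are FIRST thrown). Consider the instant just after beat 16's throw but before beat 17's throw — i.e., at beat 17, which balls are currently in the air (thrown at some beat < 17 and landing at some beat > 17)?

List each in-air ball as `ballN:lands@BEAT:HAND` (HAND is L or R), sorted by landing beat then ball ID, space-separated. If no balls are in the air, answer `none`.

Beat 0 (L): throw ball1 h=3 -> lands@3:R; in-air after throw: [b1@3:R]
Beat 1 (R): throw ball2 h=6 -> lands@7:R; in-air after throw: [b1@3:R b2@7:R]
Beat 2 (L): throw ball3 h=6 -> lands@8:L; in-air after throw: [b1@3:R b2@7:R b3@8:L]
Beat 3 (R): throw ball1 h=3 -> lands@6:L; in-air after throw: [b1@6:L b2@7:R b3@8:L]
Beat 4 (L): throw ball4 h=6 -> lands@10:L; in-air after throw: [b1@6:L b2@7:R b3@8:L b4@10:L]
Beat 5 (R): throw ball5 h=6 -> lands@11:R; in-air after throw: [b1@6:L b2@7:R b3@8:L b4@10:L b5@11:R]
Beat 6 (L): throw ball1 h=3 -> lands@9:R; in-air after throw: [b2@7:R b3@8:L b1@9:R b4@10:L b5@11:R]
Beat 7 (R): throw ball2 h=6 -> lands@13:R; in-air after throw: [b3@8:L b1@9:R b4@10:L b5@11:R b2@13:R]
Beat 8 (L): throw ball3 h=6 -> lands@14:L; in-air after throw: [b1@9:R b4@10:L b5@11:R b2@13:R b3@14:L]
Beat 9 (R): throw ball1 h=3 -> lands@12:L; in-air after throw: [b4@10:L b5@11:R b1@12:L b2@13:R b3@14:L]
Beat 10 (L): throw ball4 h=6 -> lands@16:L; in-air after throw: [b5@11:R b1@12:L b2@13:R b3@14:L b4@16:L]
Beat 11 (R): throw ball5 h=6 -> lands@17:R; in-air after throw: [b1@12:L b2@13:R b3@14:L b4@16:L b5@17:R]
Beat 12 (L): throw ball1 h=3 -> lands@15:R; in-air after throw: [b2@13:R b3@14:L b1@15:R b4@16:L b5@17:R]
Beat 13 (R): throw ball2 h=6 -> lands@19:R; in-air after throw: [b3@14:L b1@15:R b4@16:L b5@17:R b2@19:R]
Beat 14 (L): throw ball3 h=6 -> lands@20:L; in-air after throw: [b1@15:R b4@16:L b5@17:R b2@19:R b3@20:L]
Beat 15 (R): throw ball1 h=3 -> lands@18:L; in-air after throw: [b4@16:L b5@17:R b1@18:L b2@19:R b3@20:L]
Beat 16 (L): throw ball4 h=6 -> lands@22:L; in-air after throw: [b5@17:R b1@18:L b2@19:R b3@20:L b4@22:L]
Beat 17 (R): throw ball5 h=6 -> lands@23:R; in-air after throw: [b1@18:L b2@19:R b3@20:L b4@22:L b5@23:R]

Answer: ball1:lands@18:L ball2:lands@19:R ball3:lands@20:L ball4:lands@22:L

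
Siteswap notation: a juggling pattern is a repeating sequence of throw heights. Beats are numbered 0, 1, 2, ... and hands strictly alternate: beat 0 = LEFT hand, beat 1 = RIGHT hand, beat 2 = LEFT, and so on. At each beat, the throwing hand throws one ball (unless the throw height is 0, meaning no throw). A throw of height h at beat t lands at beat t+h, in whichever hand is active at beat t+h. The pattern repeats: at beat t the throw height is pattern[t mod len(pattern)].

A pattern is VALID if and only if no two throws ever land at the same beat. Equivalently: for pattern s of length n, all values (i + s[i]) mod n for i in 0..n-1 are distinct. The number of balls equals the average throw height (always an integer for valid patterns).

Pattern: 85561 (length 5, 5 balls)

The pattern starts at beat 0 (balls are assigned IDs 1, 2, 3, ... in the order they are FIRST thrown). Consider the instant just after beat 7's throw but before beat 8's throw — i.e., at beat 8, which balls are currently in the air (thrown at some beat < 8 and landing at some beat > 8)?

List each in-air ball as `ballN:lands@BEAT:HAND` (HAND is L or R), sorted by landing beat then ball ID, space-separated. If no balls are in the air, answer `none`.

Beat 0 (L): throw ball1 h=8 -> lands@8:L; in-air after throw: [b1@8:L]
Beat 1 (R): throw ball2 h=5 -> lands@6:L; in-air after throw: [b2@6:L b1@8:L]
Beat 2 (L): throw ball3 h=5 -> lands@7:R; in-air after throw: [b2@6:L b3@7:R b1@8:L]
Beat 3 (R): throw ball4 h=6 -> lands@9:R; in-air after throw: [b2@6:L b3@7:R b1@8:L b4@9:R]
Beat 4 (L): throw ball5 h=1 -> lands@5:R; in-air after throw: [b5@5:R b2@6:L b3@7:R b1@8:L b4@9:R]
Beat 5 (R): throw ball5 h=8 -> lands@13:R; in-air after throw: [b2@6:L b3@7:R b1@8:L b4@9:R b5@13:R]
Beat 6 (L): throw ball2 h=5 -> lands@11:R; in-air after throw: [b3@7:R b1@8:L b4@9:R b2@11:R b5@13:R]
Beat 7 (R): throw ball3 h=5 -> lands@12:L; in-air after throw: [b1@8:L b4@9:R b2@11:R b3@12:L b5@13:R]
Beat 8 (L): throw ball1 h=6 -> lands@14:L; in-air after throw: [b4@9:R b2@11:R b3@12:L b5@13:R b1@14:L]

Answer: ball4:lands@9:R ball2:lands@11:R ball3:lands@12:L ball5:lands@13:R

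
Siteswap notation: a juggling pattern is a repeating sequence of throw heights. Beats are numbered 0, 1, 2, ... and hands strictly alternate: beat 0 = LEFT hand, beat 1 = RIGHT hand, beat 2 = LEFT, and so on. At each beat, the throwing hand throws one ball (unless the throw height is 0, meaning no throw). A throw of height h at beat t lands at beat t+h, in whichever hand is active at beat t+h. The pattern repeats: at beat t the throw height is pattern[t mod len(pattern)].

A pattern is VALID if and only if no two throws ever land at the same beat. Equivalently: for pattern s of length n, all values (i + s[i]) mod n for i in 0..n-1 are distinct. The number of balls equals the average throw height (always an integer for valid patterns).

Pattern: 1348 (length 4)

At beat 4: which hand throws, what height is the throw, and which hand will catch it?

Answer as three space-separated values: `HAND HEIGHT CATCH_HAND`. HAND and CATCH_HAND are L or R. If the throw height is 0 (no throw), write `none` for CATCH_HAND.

Answer: L 1 R

Derivation:
Beat 4: 4 mod 2 = 0, so hand = L
Throw height = pattern[4 mod 4] = pattern[0] = 1
Lands at beat 4+1=5, 5 mod 2 = 1, so catch hand = R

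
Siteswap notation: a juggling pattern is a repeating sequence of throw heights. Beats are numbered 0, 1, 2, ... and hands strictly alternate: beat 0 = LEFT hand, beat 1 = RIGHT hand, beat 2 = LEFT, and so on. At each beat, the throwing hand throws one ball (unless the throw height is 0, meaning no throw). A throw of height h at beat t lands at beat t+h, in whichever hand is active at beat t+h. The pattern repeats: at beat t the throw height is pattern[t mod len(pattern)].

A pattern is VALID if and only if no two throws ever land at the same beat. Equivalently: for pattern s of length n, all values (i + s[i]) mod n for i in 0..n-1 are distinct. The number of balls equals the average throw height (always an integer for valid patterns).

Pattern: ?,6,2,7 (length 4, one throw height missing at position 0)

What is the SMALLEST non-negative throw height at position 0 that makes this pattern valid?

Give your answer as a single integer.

i=0: s[i]=? (unknown)
i=1: (1 + 6) mod 4 = 3
i=2: (2 + 2) mod 4 = 0
i=3: (3 + 7) mod 4 = 2
Known residues: [0, 2, 3]; need a permutation of 0..3, so missing residue r = 1
Need (0 + s) mod 4 = 1; smallest s = (1 - 0) mod 4 = 1

Answer: 1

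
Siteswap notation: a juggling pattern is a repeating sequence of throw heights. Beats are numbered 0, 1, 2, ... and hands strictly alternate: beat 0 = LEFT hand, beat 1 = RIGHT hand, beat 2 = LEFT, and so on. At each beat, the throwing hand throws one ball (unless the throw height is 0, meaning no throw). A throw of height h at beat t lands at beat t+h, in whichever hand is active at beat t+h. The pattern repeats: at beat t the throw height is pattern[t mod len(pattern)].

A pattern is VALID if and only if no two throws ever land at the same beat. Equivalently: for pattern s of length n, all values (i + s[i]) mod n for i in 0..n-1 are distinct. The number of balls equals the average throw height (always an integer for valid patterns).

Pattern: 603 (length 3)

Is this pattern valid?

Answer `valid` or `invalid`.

i=0: (i + s[i]) mod n = (0 + 6) mod 3 = 0
i=1: (i + s[i]) mod n = (1 + 0) mod 3 = 1
i=2: (i + s[i]) mod n = (2 + 3) mod 3 = 2
Residues: [0, 1, 2], distinct: True

Answer: valid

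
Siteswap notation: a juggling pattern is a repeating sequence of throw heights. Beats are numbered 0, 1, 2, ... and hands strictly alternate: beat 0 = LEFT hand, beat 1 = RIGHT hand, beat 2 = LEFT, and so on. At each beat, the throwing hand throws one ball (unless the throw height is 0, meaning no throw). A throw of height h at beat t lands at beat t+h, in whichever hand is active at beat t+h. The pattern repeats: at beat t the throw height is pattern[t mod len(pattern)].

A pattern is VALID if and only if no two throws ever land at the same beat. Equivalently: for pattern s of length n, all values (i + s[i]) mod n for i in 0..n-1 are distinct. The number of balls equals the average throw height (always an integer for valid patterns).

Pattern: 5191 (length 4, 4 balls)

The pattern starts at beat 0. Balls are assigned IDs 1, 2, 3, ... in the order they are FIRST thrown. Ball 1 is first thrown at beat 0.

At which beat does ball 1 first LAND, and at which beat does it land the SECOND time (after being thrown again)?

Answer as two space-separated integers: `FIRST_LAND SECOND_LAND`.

Beat 0 (L): throw ball1 h=5 -> lands@5:R; in-air after throw: [b1@5:R]
Beat 1 (R): throw ball2 h=1 -> lands@2:L; in-air after throw: [b2@2:L b1@5:R]
Beat 2 (L): throw ball2 h=9 -> lands@11:R; in-air after throw: [b1@5:R b2@11:R]
Beat 3 (R): throw ball3 h=1 -> lands@4:L; in-air after throw: [b3@4:L b1@5:R b2@11:R]
Beat 4 (L): throw ball3 h=5 -> lands@9:R; in-air after throw: [b1@5:R b3@9:R b2@11:R]
Beat 5 (R): throw ball1 h=1 -> lands@6:L; in-air after throw: [b1@6:L b3@9:R b2@11:R]
Beat 6 (L): throw ball1 h=9 -> lands@15:R; in-air after throw: [b3@9:R b2@11:R b1@15:R]
Ball 1: thrown@0 h=5 -> first land @5; rethrown@5 h=1 -> second land @6

Answer: 5 6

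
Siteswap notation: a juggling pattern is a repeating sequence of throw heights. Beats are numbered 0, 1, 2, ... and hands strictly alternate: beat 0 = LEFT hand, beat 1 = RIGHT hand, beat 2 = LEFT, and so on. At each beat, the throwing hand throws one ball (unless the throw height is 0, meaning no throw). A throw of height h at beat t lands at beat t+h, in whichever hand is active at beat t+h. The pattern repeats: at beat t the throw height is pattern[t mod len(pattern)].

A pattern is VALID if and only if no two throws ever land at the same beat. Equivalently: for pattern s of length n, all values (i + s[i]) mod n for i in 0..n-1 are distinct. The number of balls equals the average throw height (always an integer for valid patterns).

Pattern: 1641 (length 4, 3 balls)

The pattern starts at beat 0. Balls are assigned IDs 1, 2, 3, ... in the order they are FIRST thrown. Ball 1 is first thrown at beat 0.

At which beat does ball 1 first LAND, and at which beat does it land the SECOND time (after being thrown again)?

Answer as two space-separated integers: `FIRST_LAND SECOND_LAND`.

Answer: 1 7

Derivation:
Beat 0 (L): throw ball1 h=1 -> lands@1:R; in-air after throw: [b1@1:R]
Beat 1 (R): throw ball1 h=6 -> lands@7:R; in-air after throw: [b1@7:R]
Beat 2 (L): throw ball2 h=4 -> lands@6:L; in-air after throw: [b2@6:L b1@7:R]
Beat 3 (R): throw ball3 h=1 -> lands@4:L; in-air after throw: [b3@4:L b2@6:L b1@7:R]
Beat 4 (L): throw ball3 h=1 -> lands@5:R; in-air after throw: [b3@5:R b2@6:L b1@7:R]
Beat 5 (R): throw ball3 h=6 -> lands@11:R; in-air after throw: [b2@6:L b1@7:R b3@11:R]
Beat 6 (L): throw ball2 h=4 -> lands@10:L; in-air after throw: [b1@7:R b2@10:L b3@11:R]
Beat 7 (R): throw ball1 h=1 -> lands@8:L; in-air after throw: [b1@8:L b2@10:L b3@11:R]
Ball 1: thrown@0 h=1 -> first land @1; rethrown@1 h=6 -> second land @7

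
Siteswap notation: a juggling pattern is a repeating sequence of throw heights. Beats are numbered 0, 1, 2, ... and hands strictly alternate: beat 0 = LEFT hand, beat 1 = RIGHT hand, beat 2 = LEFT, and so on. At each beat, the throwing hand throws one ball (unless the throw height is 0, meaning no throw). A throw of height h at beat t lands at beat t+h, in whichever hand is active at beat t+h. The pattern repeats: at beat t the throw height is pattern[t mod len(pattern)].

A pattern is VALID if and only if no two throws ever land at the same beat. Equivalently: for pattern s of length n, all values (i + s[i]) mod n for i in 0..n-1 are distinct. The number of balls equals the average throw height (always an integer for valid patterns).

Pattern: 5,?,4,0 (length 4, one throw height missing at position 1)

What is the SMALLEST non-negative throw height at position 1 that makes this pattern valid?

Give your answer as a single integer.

Answer: 3

Derivation:
i=0: (0 + 5) mod 4 = 1
i=1: s[i]=? (unknown)
i=2: (2 + 4) mod 4 = 2
i=3: (3 + 0) mod 4 = 3
Known residues: [1, 2, 3]; need a permutation of 0..3, so missing residue r = 0
Need (1 + s) mod 4 = 0; smallest s = (0 - 1) mod 4 = 3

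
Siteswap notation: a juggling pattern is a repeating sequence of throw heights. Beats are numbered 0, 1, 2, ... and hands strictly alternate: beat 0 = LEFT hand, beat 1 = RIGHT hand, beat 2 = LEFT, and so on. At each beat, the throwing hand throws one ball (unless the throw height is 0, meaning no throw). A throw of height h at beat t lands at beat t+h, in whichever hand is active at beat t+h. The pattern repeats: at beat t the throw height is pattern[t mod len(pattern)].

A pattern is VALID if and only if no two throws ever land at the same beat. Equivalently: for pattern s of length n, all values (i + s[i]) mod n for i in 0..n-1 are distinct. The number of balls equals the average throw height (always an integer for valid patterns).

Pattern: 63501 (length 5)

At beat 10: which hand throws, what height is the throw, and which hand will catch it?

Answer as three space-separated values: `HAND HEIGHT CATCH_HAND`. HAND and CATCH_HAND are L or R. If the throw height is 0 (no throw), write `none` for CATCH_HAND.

Answer: L 6 L

Derivation:
Beat 10: 10 mod 2 = 0, so hand = L
Throw height = pattern[10 mod 5] = pattern[0] = 6
Lands at beat 10+6=16, 16 mod 2 = 0, so catch hand = L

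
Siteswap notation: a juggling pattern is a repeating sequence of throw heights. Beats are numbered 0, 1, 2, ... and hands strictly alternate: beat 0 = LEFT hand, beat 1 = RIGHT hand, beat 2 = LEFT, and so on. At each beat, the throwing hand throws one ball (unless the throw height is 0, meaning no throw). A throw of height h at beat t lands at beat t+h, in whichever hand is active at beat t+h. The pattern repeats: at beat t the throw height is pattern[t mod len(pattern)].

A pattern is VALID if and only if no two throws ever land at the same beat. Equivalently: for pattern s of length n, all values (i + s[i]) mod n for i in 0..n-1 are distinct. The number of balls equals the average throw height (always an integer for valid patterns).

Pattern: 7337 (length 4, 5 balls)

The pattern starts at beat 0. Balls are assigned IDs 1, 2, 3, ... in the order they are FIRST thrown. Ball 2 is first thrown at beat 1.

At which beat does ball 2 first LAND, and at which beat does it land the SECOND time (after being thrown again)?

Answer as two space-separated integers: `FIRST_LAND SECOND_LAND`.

Beat 0 (L): throw ball1 h=7 -> lands@7:R; in-air after throw: [b1@7:R]
Beat 1 (R): throw ball2 h=3 -> lands@4:L; in-air after throw: [b2@4:L b1@7:R]
Beat 2 (L): throw ball3 h=3 -> lands@5:R; in-air after throw: [b2@4:L b3@5:R b1@7:R]
Beat 3 (R): throw ball4 h=7 -> lands@10:L; in-air after throw: [b2@4:L b3@5:R b1@7:R b4@10:L]
Beat 4 (L): throw ball2 h=7 -> lands@11:R; in-air after throw: [b3@5:R b1@7:R b4@10:L b2@11:R]
Beat 5 (R): throw ball3 h=3 -> lands@8:L; in-air after throw: [b1@7:R b3@8:L b4@10:L b2@11:R]
Beat 6 (L): throw ball5 h=3 -> lands@9:R; in-air after throw: [b1@7:R b3@8:L b5@9:R b4@10:L b2@11:R]
Beat 7 (R): throw ball1 h=7 -> lands@14:L; in-air after throw: [b3@8:L b5@9:R b4@10:L b2@11:R b1@14:L]
Beat 8 (L): throw ball3 h=7 -> lands@15:R; in-air after throw: [b5@9:R b4@10:L b2@11:R b1@14:L b3@15:R]
Beat 9 (R): throw ball5 h=3 -> lands@12:L; in-air after throw: [b4@10:L b2@11:R b5@12:L b1@14:L b3@15:R]
Beat 10 (L): throw ball4 h=3 -> lands@13:R; in-air after throw: [b2@11:R b5@12:L b4@13:R b1@14:L b3@15:R]
Beat 11 (R): throw ball2 h=7 -> lands@18:L; in-air after throw: [b5@12:L b4@13:R b1@14:L b3@15:R b2@18:L]
Ball 2: thrown@1 h=3 -> first land @4; rethrown@4 h=7 -> second land @11

Answer: 4 11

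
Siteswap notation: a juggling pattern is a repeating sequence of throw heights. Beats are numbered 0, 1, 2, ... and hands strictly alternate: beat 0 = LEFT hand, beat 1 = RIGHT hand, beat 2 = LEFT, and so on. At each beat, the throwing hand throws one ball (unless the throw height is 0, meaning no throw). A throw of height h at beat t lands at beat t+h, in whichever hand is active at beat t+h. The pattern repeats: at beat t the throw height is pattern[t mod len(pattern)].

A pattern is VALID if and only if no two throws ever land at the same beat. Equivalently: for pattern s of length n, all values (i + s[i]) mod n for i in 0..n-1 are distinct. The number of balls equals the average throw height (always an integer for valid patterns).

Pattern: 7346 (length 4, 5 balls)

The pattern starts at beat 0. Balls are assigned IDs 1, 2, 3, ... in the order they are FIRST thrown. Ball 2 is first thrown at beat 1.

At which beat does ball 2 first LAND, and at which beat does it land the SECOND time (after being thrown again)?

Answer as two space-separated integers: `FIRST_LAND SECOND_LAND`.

Beat 0 (L): throw ball1 h=7 -> lands@7:R; in-air after throw: [b1@7:R]
Beat 1 (R): throw ball2 h=3 -> lands@4:L; in-air after throw: [b2@4:L b1@7:R]
Beat 2 (L): throw ball3 h=4 -> lands@6:L; in-air after throw: [b2@4:L b3@6:L b1@7:R]
Beat 3 (R): throw ball4 h=6 -> lands@9:R; in-air after throw: [b2@4:L b3@6:L b1@7:R b4@9:R]
Beat 4 (L): throw ball2 h=7 -> lands@11:R; in-air after throw: [b3@6:L b1@7:R b4@9:R b2@11:R]
Beat 5 (R): throw ball5 h=3 -> lands@8:L; in-air after throw: [b3@6:L b1@7:R b5@8:L b4@9:R b2@11:R]
Beat 6 (L): throw ball3 h=4 -> lands@10:L; in-air after throw: [b1@7:R b5@8:L b4@9:R b3@10:L b2@11:R]
Beat 7 (R): throw ball1 h=6 -> lands@13:R; in-air after throw: [b5@8:L b4@9:R b3@10:L b2@11:R b1@13:R]
Beat 8 (L): throw ball5 h=7 -> lands@15:R; in-air after throw: [b4@9:R b3@10:L b2@11:R b1@13:R b5@15:R]
Beat 9 (R): throw ball4 h=3 -> lands@12:L; in-air after throw: [b3@10:L b2@11:R b4@12:L b1@13:R b5@15:R]
Beat 10 (L): throw ball3 h=4 -> lands@14:L; in-air after throw: [b2@11:R b4@12:L b1@13:R b3@14:L b5@15:R]
Beat 11 (R): throw ball2 h=6 -> lands@17:R; in-air after throw: [b4@12:L b1@13:R b3@14:L b5@15:R b2@17:R]
Ball 2: thrown@1 h=3 -> first land @4; rethrown@4 h=7 -> second land @11

Answer: 4 11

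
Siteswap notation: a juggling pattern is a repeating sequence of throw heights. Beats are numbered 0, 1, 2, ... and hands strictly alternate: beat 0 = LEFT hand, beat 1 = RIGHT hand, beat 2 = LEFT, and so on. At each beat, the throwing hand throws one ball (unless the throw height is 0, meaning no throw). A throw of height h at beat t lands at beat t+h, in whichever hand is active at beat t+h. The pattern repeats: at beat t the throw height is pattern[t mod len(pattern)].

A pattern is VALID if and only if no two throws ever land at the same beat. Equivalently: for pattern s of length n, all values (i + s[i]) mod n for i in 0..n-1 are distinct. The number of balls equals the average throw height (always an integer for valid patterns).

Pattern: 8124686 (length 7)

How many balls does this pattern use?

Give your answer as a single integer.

Pattern = [8, 1, 2, 4, 6, 8, 6], length n = 7
  position 0: throw height = 8, running sum = 8
  position 1: throw height = 1, running sum = 9
  position 2: throw height = 2, running sum = 11
  position 3: throw height = 4, running sum = 15
  position 4: throw height = 6, running sum = 21
  position 5: throw height = 8, running sum = 29
  position 6: throw height = 6, running sum = 35
Total sum = 35; balls = sum / n = 35 / 7 = 5

Answer: 5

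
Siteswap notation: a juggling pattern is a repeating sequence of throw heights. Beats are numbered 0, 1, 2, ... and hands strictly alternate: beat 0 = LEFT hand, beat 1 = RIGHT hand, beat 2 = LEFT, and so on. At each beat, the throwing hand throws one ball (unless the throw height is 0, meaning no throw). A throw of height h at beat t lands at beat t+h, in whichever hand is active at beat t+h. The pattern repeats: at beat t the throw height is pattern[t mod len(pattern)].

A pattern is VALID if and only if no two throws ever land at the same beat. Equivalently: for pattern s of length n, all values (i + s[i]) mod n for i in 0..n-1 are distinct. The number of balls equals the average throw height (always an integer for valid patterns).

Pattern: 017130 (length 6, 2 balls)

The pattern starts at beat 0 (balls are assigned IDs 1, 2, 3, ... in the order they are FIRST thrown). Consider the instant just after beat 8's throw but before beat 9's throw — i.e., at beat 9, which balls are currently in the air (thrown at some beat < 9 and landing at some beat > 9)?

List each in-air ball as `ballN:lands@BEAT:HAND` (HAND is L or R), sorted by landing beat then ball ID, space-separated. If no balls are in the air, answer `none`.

Beat 1 (R): throw ball1 h=1 -> lands@2:L; in-air after throw: [b1@2:L]
Beat 2 (L): throw ball1 h=7 -> lands@9:R; in-air after throw: [b1@9:R]
Beat 3 (R): throw ball2 h=1 -> lands@4:L; in-air after throw: [b2@4:L b1@9:R]
Beat 4 (L): throw ball2 h=3 -> lands@7:R; in-air after throw: [b2@7:R b1@9:R]
Beat 7 (R): throw ball2 h=1 -> lands@8:L; in-air after throw: [b2@8:L b1@9:R]
Beat 8 (L): throw ball2 h=7 -> lands@15:R; in-air after throw: [b1@9:R b2@15:R]
Beat 9 (R): throw ball1 h=1 -> lands@10:L; in-air after throw: [b1@10:L b2@15:R]

Answer: ball2:lands@15:R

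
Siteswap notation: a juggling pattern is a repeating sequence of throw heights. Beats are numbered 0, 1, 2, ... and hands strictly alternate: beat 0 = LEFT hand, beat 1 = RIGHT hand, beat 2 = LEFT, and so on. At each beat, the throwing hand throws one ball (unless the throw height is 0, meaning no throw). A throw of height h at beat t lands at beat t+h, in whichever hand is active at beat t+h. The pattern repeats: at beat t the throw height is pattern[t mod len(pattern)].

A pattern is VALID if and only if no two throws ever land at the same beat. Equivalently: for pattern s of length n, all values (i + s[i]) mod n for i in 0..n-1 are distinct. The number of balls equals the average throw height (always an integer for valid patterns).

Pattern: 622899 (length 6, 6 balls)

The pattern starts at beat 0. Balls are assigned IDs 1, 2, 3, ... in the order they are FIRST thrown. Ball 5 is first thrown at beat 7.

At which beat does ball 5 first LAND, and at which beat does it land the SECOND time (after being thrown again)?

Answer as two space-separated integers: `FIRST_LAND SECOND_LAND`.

Beat 0 (L): throw ball1 h=6 -> lands@6:L; in-air after throw: [b1@6:L]
Beat 1 (R): throw ball2 h=2 -> lands@3:R; in-air after throw: [b2@3:R b1@6:L]
Beat 2 (L): throw ball3 h=2 -> lands@4:L; in-air after throw: [b2@3:R b3@4:L b1@6:L]
Beat 3 (R): throw ball2 h=8 -> lands@11:R; in-air after throw: [b3@4:L b1@6:L b2@11:R]
Beat 4 (L): throw ball3 h=9 -> lands@13:R; in-air after throw: [b1@6:L b2@11:R b3@13:R]
Beat 5 (R): throw ball4 h=9 -> lands@14:L; in-air after throw: [b1@6:L b2@11:R b3@13:R b4@14:L]
Beat 6 (L): throw ball1 h=6 -> lands@12:L; in-air after throw: [b2@11:R b1@12:L b3@13:R b4@14:L]
Beat 7 (R): throw ball5 h=2 -> lands@9:R; in-air after throw: [b5@9:R b2@11:R b1@12:L b3@13:R b4@14:L]
Beat 8 (L): throw ball6 h=2 -> lands@10:L; in-air after throw: [b5@9:R b6@10:L b2@11:R b1@12:L b3@13:R b4@14:L]
Beat 9 (R): throw ball5 h=8 -> lands@17:R; in-air after throw: [b6@10:L b2@11:R b1@12:L b3@13:R b4@14:L b5@17:R]
Beat 10 (L): throw ball6 h=9 -> lands@19:R; in-air after throw: [b2@11:R b1@12:L b3@13:R b4@14:L b5@17:R b6@19:R]
Beat 11 (R): throw ball2 h=9 -> lands@20:L; in-air after throw: [b1@12:L b3@13:R b4@14:L b5@17:R b6@19:R b2@20:L]
Beat 12 (L): throw ball1 h=6 -> lands@18:L; in-air after throw: [b3@13:R b4@14:L b5@17:R b1@18:L b6@19:R b2@20:L]
Beat 13 (R): throw ball3 h=2 -> lands@15:R; in-air after throw: [b4@14:L b3@15:R b5@17:R b1@18:L b6@19:R b2@20:L]
Beat 14 (L): throw ball4 h=2 -> lands@16:L; in-air after throw: [b3@15:R b4@16:L b5@17:R b1@18:L b6@19:R b2@20:L]
Beat 15 (R): throw ball3 h=8 -> lands@23:R; in-air after throw: [b4@16:L b5@17:R b1@18:L b6@19:R b2@20:L b3@23:R]
Beat 16 (L): throw ball4 h=9 -> lands@25:R; in-air after throw: [b5@17:R b1@18:L b6@19:R b2@20:L b3@23:R b4@25:R]
Ball 5: thrown@7 h=2 -> first land @9; rethrown@9 h=8 -> second land @17

Answer: 9 17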